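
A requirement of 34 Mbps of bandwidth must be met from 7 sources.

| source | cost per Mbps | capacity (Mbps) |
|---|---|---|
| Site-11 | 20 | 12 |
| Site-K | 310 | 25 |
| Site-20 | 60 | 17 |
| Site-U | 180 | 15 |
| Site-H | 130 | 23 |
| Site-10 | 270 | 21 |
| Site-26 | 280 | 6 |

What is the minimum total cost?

Fill from the cheapest source first.
Site-11 at 20: take all 12 Mbps — 22 still needed.
Site-20 (60): use full 17 — 5 Mbps to go.
Take 5 from Site-H at 130 to finish.
Site-U, Site-10, Site-26, Site-K: unused.
Cost = 12×20 + 17×60 + 5×130 = 1910.

1910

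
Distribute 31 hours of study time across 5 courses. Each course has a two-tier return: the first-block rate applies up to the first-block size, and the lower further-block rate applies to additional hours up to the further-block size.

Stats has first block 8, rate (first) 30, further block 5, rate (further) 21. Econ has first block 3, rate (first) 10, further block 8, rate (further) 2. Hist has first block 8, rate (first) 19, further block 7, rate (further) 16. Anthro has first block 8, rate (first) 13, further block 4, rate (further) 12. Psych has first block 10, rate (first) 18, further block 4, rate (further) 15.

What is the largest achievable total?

677

Order all 10 blocks by rate: Stats/T1 30 > Stats/T2 21 > Hist/T1 19 > Psych/T1 18 > Hist/T2 16 > Psych/T2 15 > Anthro/T1 13 > Anthro/T2 12 > Econ/T1 10 > Econ/T2 2.
Stats T1 at 30: fill all 8 — 23 left.
Fill Stats T2 block (5 at 21) — 18 left.
Hist/T1 (19): +8 — 10 left.
Psych/T1 (18): +10 — 0 left.
Total = 30×8 + 21×5 + 19×8 + 18×10 = 677.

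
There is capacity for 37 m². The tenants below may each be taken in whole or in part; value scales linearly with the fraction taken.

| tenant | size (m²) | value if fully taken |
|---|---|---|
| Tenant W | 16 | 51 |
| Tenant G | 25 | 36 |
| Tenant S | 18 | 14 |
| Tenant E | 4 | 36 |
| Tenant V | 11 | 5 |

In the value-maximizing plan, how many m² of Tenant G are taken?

Rank by value-to-size ratio: Tenant E 36/4≈9, Tenant W 51/16≈3.19, Tenant G 36/25≈1.44, Tenant S 14/18≈0.778, Tenant V 5/11≈0.455.
All 4 m² of Tenant E fit (value 36) → 33 remain.
Tenant W: take in full, 16 m² for value 51 → 17 left.
Only 17 m² remain; take 17/25 of Tenant G for value 36×17/25 = 24.48.

17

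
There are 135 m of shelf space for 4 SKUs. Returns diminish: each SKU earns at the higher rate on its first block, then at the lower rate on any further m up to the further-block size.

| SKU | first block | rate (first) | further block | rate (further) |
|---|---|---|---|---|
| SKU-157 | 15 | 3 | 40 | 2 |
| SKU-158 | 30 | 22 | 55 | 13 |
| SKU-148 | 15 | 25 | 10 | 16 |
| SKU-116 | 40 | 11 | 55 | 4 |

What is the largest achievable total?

2185

Order all 8 blocks by rate: SKU-148/T1 25 > SKU-158/T1 22 > SKU-148/T2 16 > SKU-158/T2 13 > SKU-116/T1 11 > SKU-116/T2 4 > SKU-157/T1 3 > SKU-157/T2 2.
SKU-148/T1 (25): +15 — 120 left.
SKU-158 T1 at 22: fill all 30 — 90 left.
Fill SKU-148 T2 block (10 at 16) — 80 left.
SKU-158/T2 (13): +55 — 25 left.
25 remain; put them into SKU-116 T1 at 11.
Total = 25×15 + 22×30 + 16×10 + 13×55 + 11×25 = 2185.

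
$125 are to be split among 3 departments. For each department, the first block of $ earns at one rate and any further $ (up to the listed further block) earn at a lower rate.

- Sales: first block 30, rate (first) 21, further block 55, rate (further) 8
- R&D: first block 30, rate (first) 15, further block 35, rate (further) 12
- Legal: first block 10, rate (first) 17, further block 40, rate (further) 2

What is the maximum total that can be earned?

1830

Treat each block as its own option and order by rate: Sales/T1 21 > Legal/T1 17 > R&D/T1 15 > R&D/T2 12 > Sales/T2 8 > Legal/T2 2.
Sales T1 at 21: fill all 30 → 95 left.
Legal T1 at 17: fill all 10 → 85 left.
R&D T1 at 15: fill all 30 → 55 left.
Fill R&D T2 block (35 at 12) → 20 left.
20 remain; put them into Sales T2 at 8.
Total = 21×30 + 17×10 + 15×30 + 12×35 + 8×20 = 1830.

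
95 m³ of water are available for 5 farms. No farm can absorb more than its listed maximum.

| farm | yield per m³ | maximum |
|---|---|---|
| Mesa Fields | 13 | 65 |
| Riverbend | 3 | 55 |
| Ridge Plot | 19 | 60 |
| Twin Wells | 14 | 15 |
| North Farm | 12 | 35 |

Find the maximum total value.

Rank by yield per m³: Ridge Plot 19 > Twin Wells 14 > Mesa Fields 13 > North Farm 12 > Riverbend 3.
Ridge Plot takes 60 to reach its cap of 60 ; 35 left.
Twin Wells takes 15 to reach its cap of 15 ; 20 left.
Only 20 left; Mesa Fields takes them to reach 20.
Total = 13×20 + 19×60 + 14×15 = 1610.

1610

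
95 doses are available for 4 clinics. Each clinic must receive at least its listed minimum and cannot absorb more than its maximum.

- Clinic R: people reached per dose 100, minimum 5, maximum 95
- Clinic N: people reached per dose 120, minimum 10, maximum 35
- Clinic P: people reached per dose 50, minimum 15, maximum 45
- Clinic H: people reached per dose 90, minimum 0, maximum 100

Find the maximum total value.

Meeting every minimum uses 5+10+15+0 = 30 doses, leaving 65.
Order the clinics by people reached per dose: Clinic N 120 > Clinic R 100 > Clinic H 90 > Clinic P 50.
Give Clinic N 25 more to hit its cap of 35 ; 40 left.
Only 40 left; Clinic R takes them to reach 45.
Total = 100×45 + 120×35 + 50×15 = 9450.

9450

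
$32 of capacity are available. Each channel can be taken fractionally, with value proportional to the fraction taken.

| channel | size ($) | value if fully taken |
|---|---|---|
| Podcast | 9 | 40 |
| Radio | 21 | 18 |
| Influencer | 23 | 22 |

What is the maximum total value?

Best value per unit of size first: Podcast 40/9≈4.44, Influencer 22/23≈0.957, Radio 18/21≈0.857.
Podcast: take in full, 9 $ for value 40 → 23 left.
Take all of Influencer (23 $, value 22) → 0 $ left.
Total value = 62.

62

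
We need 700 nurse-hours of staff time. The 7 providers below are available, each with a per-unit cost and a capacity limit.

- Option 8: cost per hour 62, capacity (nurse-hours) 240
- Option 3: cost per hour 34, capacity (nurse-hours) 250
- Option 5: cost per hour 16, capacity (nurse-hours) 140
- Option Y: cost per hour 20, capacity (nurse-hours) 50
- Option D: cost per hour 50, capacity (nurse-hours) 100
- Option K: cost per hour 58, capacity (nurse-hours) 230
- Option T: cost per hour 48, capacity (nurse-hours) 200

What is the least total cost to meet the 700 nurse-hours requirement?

24340

Cheapest first:
Option 5 (16): use full 140 → 560 nurse-hours to go.
Take 50 from Option Y at 20 → need 510 more.
Take 250 from Option 3 at 34 → need 260 more.
Take 200 from Option T at 48 → need 60 more.
Take 60 from Option D at 50 to finish.
Option K, Option 8: unused.
Cost = 140×16 + 50×20 + 250×34 + 200×48 + 60×50 = 24340.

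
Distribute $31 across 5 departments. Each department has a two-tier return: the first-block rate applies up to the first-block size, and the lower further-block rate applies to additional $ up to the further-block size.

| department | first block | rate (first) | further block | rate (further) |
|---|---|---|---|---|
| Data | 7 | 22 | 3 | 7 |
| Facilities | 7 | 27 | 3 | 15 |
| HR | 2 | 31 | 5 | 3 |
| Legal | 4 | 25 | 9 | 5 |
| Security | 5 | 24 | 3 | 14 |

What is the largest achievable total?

Rank every tier by rate: HR/first 31 > Facilities/first 27 > Legal/first 25 > Security/first 24 > Data/first 22 > Facilities/second 15 > Security/second 14 > Data/second 7 > Legal/second 5 > HR/second 3.
Fill HR first block (2 at 31) — 29 left.
Facilities first at 27: fill all 7 — 22 left.
Fill Legal first block (4 at 25) — 18 left.
Security/first (24): +5 — 13 left.
Data/first (22): +7 — 6 left.
Fill Facilities second block (3 at 15) — 3 left.
Security/second (14): +3 — 0 left.
Total = 31×2 + 27×7 + 25×4 + 24×5 + 22×7 + 15×3 + 14×3 = 712.

712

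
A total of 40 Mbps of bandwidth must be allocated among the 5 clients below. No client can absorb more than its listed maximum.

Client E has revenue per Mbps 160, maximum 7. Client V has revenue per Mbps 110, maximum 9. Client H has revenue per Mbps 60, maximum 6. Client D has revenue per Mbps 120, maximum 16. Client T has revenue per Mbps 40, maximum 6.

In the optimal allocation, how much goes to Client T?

Rank by revenue per Mbps: Client E 160 > Client D 120 > Client V 110 > Client H 60 > Client T 40.
Give Client E 7 to hit its cap of 7 ; 33 left.
Give Client D 16 to hit its cap of 16 ; 17 left.
Client V: +9 to 9 (cap) ; 8 left.
Client H takes 6 to reach its cap of 6 ; 2 left.
Only 2 left; Client T takes them to reach 2.

2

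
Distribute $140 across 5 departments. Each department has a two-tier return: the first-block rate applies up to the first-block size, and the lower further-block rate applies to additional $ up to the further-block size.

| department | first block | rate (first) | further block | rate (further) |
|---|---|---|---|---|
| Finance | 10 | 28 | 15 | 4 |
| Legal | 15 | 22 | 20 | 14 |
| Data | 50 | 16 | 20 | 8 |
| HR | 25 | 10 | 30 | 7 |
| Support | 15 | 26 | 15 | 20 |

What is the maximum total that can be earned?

Order all 10 blocks by rate: Finance/first 28 > Support/first 26 > Legal/first 22 > Support/second 20 > Data/first 16 > Legal/second 14 > HR/first 10 > Data/second 8 > HR/second 7 > Finance/second 4.
Finance/first (28): +10 ; 130 left.
Support first at 26: fill all 15 ; 115 left.
Fill Legal first block (15 at 22) ; 100 left.
Fill Support second block (15 at 20) ; 85 left.
Data/first (16): +50 ; 35 left.
Fill Legal second block (20 at 14) ; 15 left.
HR first at 10: only 15 left, fill 15.
Total = 28×10 + 26×15 + 22×15 + 20×15 + 16×50 + 14×20 + 10×15 = 2530.

2530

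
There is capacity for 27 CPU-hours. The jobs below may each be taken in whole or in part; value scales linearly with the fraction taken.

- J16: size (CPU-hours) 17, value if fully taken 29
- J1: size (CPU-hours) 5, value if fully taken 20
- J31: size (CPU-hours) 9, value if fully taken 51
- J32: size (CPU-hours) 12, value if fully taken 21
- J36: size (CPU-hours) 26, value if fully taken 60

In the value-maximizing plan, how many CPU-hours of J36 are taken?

Rank by value-to-size ratio: J31 51/9≈5.67, J1 20/5≈4, J36 60/26≈2.31, J32 21/12≈1.75, J16 29/17≈1.71.
J31: take in full, 9 CPU-hours for value 51 ; 18 left.
J1: take in full, 5 CPU-hours for value 20 ; 13 left.
Fill the last 13 CPU-hours with part of J36: 13/26 of it earns 30.

13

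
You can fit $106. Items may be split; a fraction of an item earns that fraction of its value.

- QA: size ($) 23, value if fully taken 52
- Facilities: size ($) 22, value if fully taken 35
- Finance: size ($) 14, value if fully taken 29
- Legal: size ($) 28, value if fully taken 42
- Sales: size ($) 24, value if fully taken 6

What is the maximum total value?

Sort by value density: QA 52/23≈2.26, Finance 29/14≈2.07, Facilities 35/22≈1.59, Legal 42/28≈1.5, Sales 6/24≈0.25.
Take all of QA (23 $, value 52) ; 83 $ left.
All 14 $ of Finance fit (value 29) ; 69 remain.
Take all of Facilities (22 $, value 35) ; 47 $ left.
Legal: take in full, 28 $ for value 42 ; 19 left.
Only 19 $ remain; take 19/24 of Sales for value 6×19/24 = 4.75.
Total value = 162.75.

162.75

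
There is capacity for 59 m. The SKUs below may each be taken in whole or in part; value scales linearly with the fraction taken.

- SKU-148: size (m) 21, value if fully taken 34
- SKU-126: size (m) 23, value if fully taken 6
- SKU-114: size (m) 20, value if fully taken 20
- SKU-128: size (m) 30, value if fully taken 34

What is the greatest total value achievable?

Best value per unit of size first: SKU-148 34/21≈1.62, SKU-128 34/30≈1.13, SKU-114 20/20≈1, SKU-126 6/23≈0.261.
SKU-148: take in full, 21 m for value 34 → 38 left.
Take all of SKU-128 (30 m, value 34) → 8 m left.
Only 8 m remain; take 8/20 of SKU-114 for value 20×8/20 = 8.
Total value = 76.

76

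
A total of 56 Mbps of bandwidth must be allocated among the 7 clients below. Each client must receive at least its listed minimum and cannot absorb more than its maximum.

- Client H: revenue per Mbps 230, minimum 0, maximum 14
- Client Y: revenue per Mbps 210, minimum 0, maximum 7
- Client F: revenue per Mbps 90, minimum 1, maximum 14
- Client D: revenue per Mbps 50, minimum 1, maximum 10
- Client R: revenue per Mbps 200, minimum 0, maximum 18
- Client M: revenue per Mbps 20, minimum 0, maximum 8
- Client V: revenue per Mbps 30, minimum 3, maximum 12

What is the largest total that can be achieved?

Meeting every minimum uses 0+0+1+1+0+0+3 = 5 Mbps, leaving 51.
Order the clients by revenue per Mbps: Client H 230 > Client Y 210 > Client R 200 > Client F 90 > Client D 50 > Client V 30 > Client M 20.
Give Client H 14 more to hit its cap of 14 — 37 left.
Client Y: +7 to 7 (cap) — 30 left.
Give Client R 18 more to hit its cap of 18 — 12 left.
Client F: +12 (room for 13) → 13. Pool exhausted.
Total = 230×14 + 210×7 + 90×13 + 50×1 + 200×18 + 30×3 = 9600.

9600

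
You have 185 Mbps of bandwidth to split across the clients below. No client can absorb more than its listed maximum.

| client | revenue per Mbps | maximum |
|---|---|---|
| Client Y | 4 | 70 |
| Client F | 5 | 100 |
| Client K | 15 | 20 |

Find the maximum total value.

1060

Highest revenue per Mbps first: Client K 15 > Client F 5 > Client Y 4.
Give Client K 20 to hit its cap of 20 — 165 left.
Give Client F 100 to hit its cap of 100 — 65 left.
Client Y: +65 (room for 70) → 65. Pool exhausted.
Total = 4×65 + 5×100 + 15×20 = 1060.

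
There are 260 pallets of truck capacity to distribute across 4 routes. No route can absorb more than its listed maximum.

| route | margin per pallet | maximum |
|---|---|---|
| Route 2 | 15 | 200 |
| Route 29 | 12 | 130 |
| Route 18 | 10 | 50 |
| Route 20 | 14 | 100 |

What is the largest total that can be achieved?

Rank by margin per pallet: Route 2 15 > Route 20 14 > Route 29 12 > Route 18 10.
Route 2 takes 200 to reach its cap of 200 — 60 left.
Route 20: +60 (room for 100) → 60. Pool exhausted.
Total = 15×200 + 14×60 = 3840.

3840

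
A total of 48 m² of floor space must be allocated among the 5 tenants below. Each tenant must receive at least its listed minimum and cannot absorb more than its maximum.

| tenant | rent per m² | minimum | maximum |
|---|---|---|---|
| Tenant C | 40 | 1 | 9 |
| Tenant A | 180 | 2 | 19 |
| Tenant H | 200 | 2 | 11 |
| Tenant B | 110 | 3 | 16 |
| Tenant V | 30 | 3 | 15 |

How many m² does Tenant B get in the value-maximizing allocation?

14

Meeting every minimum uses 1+2+2+3+3 = 11 m², leaving 37.
Rank by rent per m²: Tenant H 200 > Tenant A 180 > Tenant B 110 > Tenant C 40 > Tenant V 30.
Tenant H takes 9 more to reach its cap of 11 — 28 left.
Tenant A: +17 to 19 (cap) — 11 left.
Tenant B has room for 13 more but only 11 remain, so it gets 14.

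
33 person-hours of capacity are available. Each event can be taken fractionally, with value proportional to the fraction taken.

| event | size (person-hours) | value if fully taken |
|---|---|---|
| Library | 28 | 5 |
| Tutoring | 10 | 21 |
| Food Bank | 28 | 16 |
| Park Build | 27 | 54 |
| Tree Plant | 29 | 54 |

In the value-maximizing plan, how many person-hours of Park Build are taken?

Rank by value-to-size ratio: Tutoring 21/10≈2.1, Park Build 54/27≈2, Tree Plant 54/29≈1.86, Food Bank 16/28≈0.571, Library 5/28≈0.179.
Tutoring: take in full, 10 person-hours for value 21 — 23 left.
Fill the last 23 person-hours with part of Park Build: 23/27 of it earns 46.

23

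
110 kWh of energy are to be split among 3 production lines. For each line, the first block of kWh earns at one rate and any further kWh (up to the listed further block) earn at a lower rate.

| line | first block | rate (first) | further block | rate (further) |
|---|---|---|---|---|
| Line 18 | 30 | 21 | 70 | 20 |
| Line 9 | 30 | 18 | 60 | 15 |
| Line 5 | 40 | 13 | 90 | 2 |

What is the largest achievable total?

Order all 6 blocks by rate: Line 18/tier1 21 > Line 18/tier2 20 > Line 9/tier1 18 > Line 9/tier2 15 > Line 5/tier1 13 > Line 5/tier2 2.
Line 18 tier1 at 21: fill all 30 — 80 left.
Line 18/tier2 (20): +70 — 10 left.
Line 9 tier1 at 18: only 10 left, fill 10.
Total = 21×30 + 20×70 + 18×10 = 2210.

2210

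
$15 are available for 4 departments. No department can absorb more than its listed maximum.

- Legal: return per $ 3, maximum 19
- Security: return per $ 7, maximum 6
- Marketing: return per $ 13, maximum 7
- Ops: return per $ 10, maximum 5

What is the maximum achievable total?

162

Highest return per $ first: Marketing 13 > Ops 10 > Security 7 > Legal 3.
Marketing takes 7 to reach its cap of 7 → 8 left.
Ops takes 5 to reach its cap of 5 → 3 left.
Security: +3 (room for 6) → 3. Pool exhausted.
Total = 7×3 + 13×7 + 10×5 = 162.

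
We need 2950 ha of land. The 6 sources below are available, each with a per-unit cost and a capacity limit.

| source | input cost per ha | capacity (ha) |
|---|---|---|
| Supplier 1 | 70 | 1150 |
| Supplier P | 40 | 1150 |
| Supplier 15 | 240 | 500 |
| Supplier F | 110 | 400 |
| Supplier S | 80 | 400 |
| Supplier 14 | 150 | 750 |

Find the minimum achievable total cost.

186000

Cheapest first:
Take 1150 from Supplier P at 40 → need 1800 more.
Supplier 1 at 70: take all 1150 ha → 650 still needed.
Supplier S (80): use full 400 → 250 ha to go.
Supplier F at 110: take 250 of its 400 → requirement met.
Supplier 14, Supplier 15: unused.
Cost = 1150×40 + 1150×70 + 400×80 + 250×110 = 186000.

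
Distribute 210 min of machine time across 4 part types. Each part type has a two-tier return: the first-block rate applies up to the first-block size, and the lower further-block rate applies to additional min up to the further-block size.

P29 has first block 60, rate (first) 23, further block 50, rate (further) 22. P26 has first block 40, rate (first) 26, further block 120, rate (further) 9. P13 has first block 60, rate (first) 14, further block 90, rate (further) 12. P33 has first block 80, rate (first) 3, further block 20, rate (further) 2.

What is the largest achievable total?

4360

Treat each block as its own option and order by rate: P26/first 26 > P29/first 23 > P29/second 22 > P13/first 14 > P13/second 12 > P26/second 9 > P33/first 3 > P33/second 2.
Fill P26 first block (40 at 26) ; 170 left.
P29 first at 23: fill all 60 ; 110 left.
Fill P29 second block (50 at 22) ; 60 left.
Fill P13 first block (60 at 14) ; 0 left.
Total = 26×40 + 23×60 + 22×50 + 14×60 = 4360.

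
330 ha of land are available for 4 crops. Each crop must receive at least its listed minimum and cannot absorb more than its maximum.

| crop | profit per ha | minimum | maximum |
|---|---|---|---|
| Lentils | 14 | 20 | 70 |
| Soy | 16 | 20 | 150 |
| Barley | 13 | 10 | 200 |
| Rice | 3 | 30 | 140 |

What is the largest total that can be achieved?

4510

Meeting every minimum uses 20+20+10+30 = 80 ha, leaving 250.
Rank by profit per ha: Soy 16 > Lentils 14 > Barley 13 > Rice 3.
Soy takes 130 more to reach its cap of 150 → 120 left.
Give Lentils 50 more to hit its cap of 70 → 70 left.
Only 70 left; Barley takes them to reach 80.
Total = 14×70 + 16×150 + 13×80 + 3×30 = 4510.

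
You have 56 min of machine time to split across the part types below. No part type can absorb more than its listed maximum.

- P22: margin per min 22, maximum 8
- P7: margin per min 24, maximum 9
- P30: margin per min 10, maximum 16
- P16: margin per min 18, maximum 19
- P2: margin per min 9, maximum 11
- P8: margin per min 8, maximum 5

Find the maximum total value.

930

Order the part types by margin per min: P7 24 > P22 22 > P16 18 > P30 10 > P2 9 > P8 8.
P7 takes 9 to reach its cap of 9 → 47 left.
P22: +8 to 8 (cap) → 39 left.
P16 takes 19 to reach its cap of 19 → 20 left.
P30 takes 16 to reach its cap of 16 → 4 left.
P2: +4 (room for 11) → 4. Pool exhausted.
Total = 22×8 + 24×9 + 10×16 + 18×19 + 9×4 = 930.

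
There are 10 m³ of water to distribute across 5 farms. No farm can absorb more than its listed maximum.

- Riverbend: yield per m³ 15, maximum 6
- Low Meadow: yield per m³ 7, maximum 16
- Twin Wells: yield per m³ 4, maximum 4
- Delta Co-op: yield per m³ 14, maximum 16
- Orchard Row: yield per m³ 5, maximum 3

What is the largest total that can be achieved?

Highest yield per m³ first: Riverbend 15 > Delta Co-op 14 > Low Meadow 7 > Orchard Row 5 > Twin Wells 4.
Riverbend: +6 to 6 (cap) → 4 left.
Delta Co-op: +4 (room for 16) → 4. Pool exhausted.
Total = 15×6 + 14×4 = 146.

146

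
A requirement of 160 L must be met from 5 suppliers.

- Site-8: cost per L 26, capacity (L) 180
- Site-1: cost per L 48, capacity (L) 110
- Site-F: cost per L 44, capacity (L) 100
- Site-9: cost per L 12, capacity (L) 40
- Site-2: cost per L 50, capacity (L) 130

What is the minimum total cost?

Use suppliers in increasing cost order.
Take 40 from Site-9 at 12 ; need 120 more.
Take 120 from Site-8 at 26 to finish.
Site-F, Site-1, Site-2: unused.
Cost = 40×12 + 120×26 = 3600.

3600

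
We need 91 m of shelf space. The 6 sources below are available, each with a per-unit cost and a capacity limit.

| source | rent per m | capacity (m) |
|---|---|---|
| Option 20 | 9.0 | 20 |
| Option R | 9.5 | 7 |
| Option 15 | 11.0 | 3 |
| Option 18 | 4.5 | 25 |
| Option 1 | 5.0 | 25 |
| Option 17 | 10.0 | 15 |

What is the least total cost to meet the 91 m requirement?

624

Fill from the cheapest source first.
Take 25 from Option 18 at 4.5 → need 66 more.
Option 1 at 5.0: take all 25 m → 41 still needed.
Option 20 at 9.0: take all 20 m → 21 still needed.
Option R at 9.5: take all 7 m → 14 still needed.
Option 17 at 10.0: take 14 of its 15 → requirement met.
Option 15: unused.
Cost = 25×4.5 + 25×5.0 + 20×9.0 + 7×9.5 + 14×10.0 = 624.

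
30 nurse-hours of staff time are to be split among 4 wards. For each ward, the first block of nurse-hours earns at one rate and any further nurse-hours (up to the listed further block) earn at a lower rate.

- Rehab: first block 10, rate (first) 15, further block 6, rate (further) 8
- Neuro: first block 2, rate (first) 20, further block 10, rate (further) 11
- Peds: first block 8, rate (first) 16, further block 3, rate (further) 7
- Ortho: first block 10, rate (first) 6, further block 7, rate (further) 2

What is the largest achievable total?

428

Treat each block as its own option and order by rate: Neuro/T1 20 > Peds/T1 16 > Rehab/T1 15 > Neuro/T2 11 > Rehab/T2 8 > Peds/T2 7 > Ortho/T1 6 > Ortho/T2 2.
Neuro/T1 (20): +2 → 28 left.
Fill Peds T1 block (8 at 16) → 20 left.
Fill Rehab T1 block (10 at 15) → 10 left.
Neuro T2 at 11: fill all 10 → 0 left.
Total = 20×2 + 16×8 + 15×10 + 11×10 = 428.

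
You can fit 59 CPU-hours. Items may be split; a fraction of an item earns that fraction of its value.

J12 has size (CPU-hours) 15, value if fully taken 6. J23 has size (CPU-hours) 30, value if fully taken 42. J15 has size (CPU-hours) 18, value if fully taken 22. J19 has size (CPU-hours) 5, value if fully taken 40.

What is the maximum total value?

Sort by value density: J19 40/5≈8, J23 42/30≈1.4, J15 22/18≈1.22, J12 6/15≈0.4.
J19: take in full, 5 CPU-hours for value 40 — 54 left.
J23: take in full, 30 CPU-hours for value 42 — 24 left.
All 18 CPU-hours of J15 fit (value 22) — 6 remain.
Fill the last 6 CPU-hours with part of J12: 6/15 of it earns 2.4.
Total value = 106.4.

106.4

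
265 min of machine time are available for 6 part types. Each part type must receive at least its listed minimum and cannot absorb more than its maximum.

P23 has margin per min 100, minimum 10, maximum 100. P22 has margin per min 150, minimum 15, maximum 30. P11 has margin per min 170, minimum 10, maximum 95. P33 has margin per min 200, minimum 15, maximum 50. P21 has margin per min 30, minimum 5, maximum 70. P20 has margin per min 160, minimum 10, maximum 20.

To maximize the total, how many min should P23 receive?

65

Meeting every minimum uses 10+15+10+15+5+10 = 65 min, leaving 200.
Rank by margin per min: P33 200 > P11 170 > P20 160 > P22 150 > P23 100 > P21 30.
Give P33 35 more to hit its cap of 50 — 165 left.
Give P11 85 more to hit its cap of 95 — 80 left.
Give P20 10 more to hit its cap of 20 — 70 left.
P22 takes 15 more to reach its cap of 30 — 55 left.
P23 has room for 90 more but only 55 remain, so it gets 65.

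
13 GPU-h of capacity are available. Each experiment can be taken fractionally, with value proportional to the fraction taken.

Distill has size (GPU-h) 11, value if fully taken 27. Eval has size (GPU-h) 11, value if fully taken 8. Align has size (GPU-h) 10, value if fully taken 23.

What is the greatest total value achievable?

31.6

Rank by value-to-size ratio: Distill 27/11≈2.45, Align 23/10≈2.3, Eval 8/11≈0.727.
All 11 GPU-h of Distill fit (value 27) ; 2 remain.
Only 2 GPU-h remain; take 2/10 of Align for value 23×2/10 = 4.6.
Total value = 31.6.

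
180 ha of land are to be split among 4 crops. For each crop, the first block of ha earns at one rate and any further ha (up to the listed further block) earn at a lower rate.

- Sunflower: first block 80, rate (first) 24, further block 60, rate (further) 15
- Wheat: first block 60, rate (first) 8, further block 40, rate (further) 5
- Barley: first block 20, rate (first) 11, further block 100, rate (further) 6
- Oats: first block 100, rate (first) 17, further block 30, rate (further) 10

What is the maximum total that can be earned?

Treat each block as its own option and order by rate: Sunflower/tier1 24 > Oats/tier1 17 > Sunflower/tier2 15 > Barley/tier1 11 > Oats/tier2 10 > Wheat/tier1 8 > Barley/tier2 6 > Wheat/tier2 5.
Sunflower tier1 at 24: fill all 80 → 100 left.
Fill Oats tier1 block (100 at 17) → 0 left.
Total = 24×80 + 17×100 = 3620.

3620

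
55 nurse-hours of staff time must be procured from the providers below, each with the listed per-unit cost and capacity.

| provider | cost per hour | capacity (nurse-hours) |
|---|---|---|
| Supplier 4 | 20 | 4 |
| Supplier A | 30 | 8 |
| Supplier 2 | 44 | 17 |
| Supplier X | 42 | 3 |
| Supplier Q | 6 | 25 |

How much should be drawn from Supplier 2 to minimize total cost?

15

Fill from the cheapest provider first.
Supplier Q at 6: take all 25 nurse-hours ; 30 still needed.
Supplier 4 at 20: take all 4 nurse-hours ; 26 still needed.
Take 8 from Supplier A at 30 ; need 18 more.
Take 3 from Supplier X at 42 ; need 15 more.
Supplier 2 at 44: take 15 of its 17 ; requirement met.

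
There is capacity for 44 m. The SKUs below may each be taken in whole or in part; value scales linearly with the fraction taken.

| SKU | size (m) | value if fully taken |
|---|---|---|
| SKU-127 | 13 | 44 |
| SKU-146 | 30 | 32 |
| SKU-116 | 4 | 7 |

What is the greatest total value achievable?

79.8

Best value per unit of size first: SKU-127 44/13≈3.38, SKU-116 7/4≈1.75, SKU-146 32/30≈1.07.
Take all of SKU-127 (13 m, value 44) — 31 m left.
All 4 m of SKU-116 fit (value 7) — 27 remain.
Fill the last 27 m with part of SKU-146: 27/30 of it earns 28.8.
Total value = 79.8.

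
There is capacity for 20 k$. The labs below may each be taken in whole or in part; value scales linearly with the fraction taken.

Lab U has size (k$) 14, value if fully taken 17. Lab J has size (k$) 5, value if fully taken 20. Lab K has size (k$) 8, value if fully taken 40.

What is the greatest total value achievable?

Best value per unit of size first: Lab K 40/8≈5, Lab J 20/5≈4, Lab U 17/14≈1.21.
Take all of Lab K (8 k$, value 40) ; 12 k$ left.
Take all of Lab J (5 k$, value 20) ; 7 k$ left.
Only 7 k$ remain; take 7/14 of Lab U for value 17×7/14 = 8.5.
Total value = 68.5.

68.5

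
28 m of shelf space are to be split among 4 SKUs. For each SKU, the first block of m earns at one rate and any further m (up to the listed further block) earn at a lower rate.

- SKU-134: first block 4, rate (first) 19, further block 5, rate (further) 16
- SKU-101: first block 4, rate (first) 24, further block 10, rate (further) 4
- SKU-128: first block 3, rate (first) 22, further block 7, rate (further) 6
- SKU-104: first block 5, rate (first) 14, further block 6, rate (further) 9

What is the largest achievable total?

Treat each block as its own option and order by rate: SKU-101/T1 24 > SKU-128/T1 22 > SKU-134/T1 19 > SKU-134/T2 16 > SKU-104/T1 14 > SKU-104/T2 9 > SKU-128/T2 6 > SKU-101/T2 4.
Fill SKU-101 T1 block (4 at 24) — 24 left.
SKU-128 T1 at 22: fill all 3 — 21 left.
SKU-134 T1 at 19: fill all 4 — 17 left.
SKU-134 T2 at 16: fill all 5 — 12 left.
Fill SKU-104 T1 block (5 at 14) — 7 left.
SKU-104 T2 at 9: fill all 6 — 1 left.
1 remain; put them into SKU-128 T2 at 6.
Total = 24×4 + 22×3 + 19×4 + 16×5 + 14×5 + 9×6 + 6×1 = 448.

448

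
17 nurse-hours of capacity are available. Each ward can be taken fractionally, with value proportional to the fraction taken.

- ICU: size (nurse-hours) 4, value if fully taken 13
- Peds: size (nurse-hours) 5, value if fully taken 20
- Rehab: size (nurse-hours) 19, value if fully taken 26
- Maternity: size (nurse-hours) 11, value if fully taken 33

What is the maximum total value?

Best value per unit of size first: Peds 20/5≈4, ICU 13/4≈3.25, Maternity 33/11≈3, Rehab 26/19≈1.37.
All 5 nurse-hours of Peds fit (value 20) — 12 remain.
ICU: take in full, 4 nurse-hours for value 13 — 8 left.
8 nurse-hours left: a 8/11 share of Maternity gives 33×8/11 = 24.
Total value = 57.

57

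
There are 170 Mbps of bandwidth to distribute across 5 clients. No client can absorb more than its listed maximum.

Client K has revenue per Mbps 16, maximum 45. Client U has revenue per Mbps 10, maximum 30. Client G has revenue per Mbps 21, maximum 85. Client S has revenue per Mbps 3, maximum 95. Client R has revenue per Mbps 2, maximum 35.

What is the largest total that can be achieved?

2835

Order the clients by revenue per Mbps: Client G 21 > Client K 16 > Client U 10 > Client S 3 > Client R 2.
Client G takes 85 to reach its cap of 85 ; 85 left.
Client K: +45 to 45 (cap) ; 40 left.
Client U: +30 to 30 (cap) ; 10 left.
Only 10 left; Client S takes them to reach 10.
Total = 16×45 + 10×30 + 21×85 + 3×10 = 2835.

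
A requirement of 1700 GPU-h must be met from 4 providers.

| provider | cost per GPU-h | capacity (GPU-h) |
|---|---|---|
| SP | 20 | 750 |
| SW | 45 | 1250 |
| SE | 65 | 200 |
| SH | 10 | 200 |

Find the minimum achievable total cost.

50750

Fill from the cheapest provider first.
SH at 10: take all 200 GPU-h — 1500 still needed.
Take 750 from SP at 20 — need 750 more.
SW (45): take the remaining 750 — done.
SE: unused.
Cost = 200×10 + 750×20 + 750×45 = 50750.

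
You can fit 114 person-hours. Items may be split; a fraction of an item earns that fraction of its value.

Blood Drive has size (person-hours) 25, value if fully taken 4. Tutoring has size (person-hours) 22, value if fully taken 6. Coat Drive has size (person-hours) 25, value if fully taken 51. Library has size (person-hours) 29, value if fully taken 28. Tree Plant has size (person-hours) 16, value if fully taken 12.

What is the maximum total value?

100.52

Rank by value-to-size ratio: Coat Drive 51/25≈2.04, Library 28/29≈0.966, Tree Plant 12/16≈0.75, Tutoring 6/22≈0.273, Blood Drive 4/25≈0.16.
Coat Drive: take in full, 25 person-hours for value 51 → 89 left.
Take all of Library (29 person-hours, value 28) → 60 person-hours left.
Tree Plant: take in full, 16 person-hours for value 12 → 44 left.
Take all of Tutoring (22 person-hours, value 6) → 22 person-hours left.
22 person-hours left: a 22/25 share of Blood Drive gives 4×22/25 = 3.52.
Total value = 100.52.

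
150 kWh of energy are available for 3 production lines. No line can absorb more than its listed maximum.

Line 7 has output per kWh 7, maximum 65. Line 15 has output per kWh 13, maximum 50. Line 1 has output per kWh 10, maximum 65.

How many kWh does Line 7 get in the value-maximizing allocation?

Order the production lines by output per kWh: Line 15 13 > Line 1 10 > Line 7 7.
Give Line 15 50 to hit its cap of 50 — 100 left.
Give Line 1 65 to hit its cap of 65 — 35 left.
Line 7: +35 (room for 65) → 35. Pool exhausted.

35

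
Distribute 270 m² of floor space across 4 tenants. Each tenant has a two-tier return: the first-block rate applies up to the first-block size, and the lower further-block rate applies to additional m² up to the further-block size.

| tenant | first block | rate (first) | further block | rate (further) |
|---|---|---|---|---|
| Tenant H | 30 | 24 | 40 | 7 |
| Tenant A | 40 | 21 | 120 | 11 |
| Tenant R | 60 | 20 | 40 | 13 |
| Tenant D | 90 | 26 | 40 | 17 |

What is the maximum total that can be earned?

5910

Rank every tier by rate: Tenant D/first 26 > Tenant H/first 24 > Tenant A/first 21 > Tenant R/first 20 > Tenant D/second 17 > Tenant R/second 13 > Tenant A/second 11 > Tenant H/second 7.
Fill Tenant D first block (90 at 26) → 180 left.
Tenant H first at 24: fill all 30 → 150 left.
Fill Tenant A first block (40 at 21) → 110 left.
Tenant R/first (20): +60 → 50 left.
Tenant D second at 17: fill all 40 → 10 left.
10 remain; put them into Tenant R second at 13.
Total = 26×90 + 24×30 + 21×40 + 20×60 + 17×40 + 13×10 = 5910.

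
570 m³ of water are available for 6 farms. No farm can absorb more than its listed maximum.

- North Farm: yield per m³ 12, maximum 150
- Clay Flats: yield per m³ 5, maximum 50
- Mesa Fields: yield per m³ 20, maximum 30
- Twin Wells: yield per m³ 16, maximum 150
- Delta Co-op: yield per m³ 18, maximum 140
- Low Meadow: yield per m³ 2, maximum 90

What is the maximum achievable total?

7670

Highest yield per m³ first: Mesa Fields 20 > Delta Co-op 18 > Twin Wells 16 > North Farm 12 > Clay Flats 5 > Low Meadow 2.
Mesa Fields takes 30 to reach its cap of 30 → 540 left.
Give Delta Co-op 140 to hit its cap of 140 → 400 left.
Twin Wells: +150 to 150 (cap) → 250 left.
North Farm takes 150 to reach its cap of 150 → 100 left.
Give Clay Flats 50 to hit its cap of 50 → 50 left.
Low Meadow: +50 (room for 90) → 50. Pool exhausted.
Total = 12×150 + 5×50 + 20×30 + 16×150 + 18×140 + 2×50 = 7670.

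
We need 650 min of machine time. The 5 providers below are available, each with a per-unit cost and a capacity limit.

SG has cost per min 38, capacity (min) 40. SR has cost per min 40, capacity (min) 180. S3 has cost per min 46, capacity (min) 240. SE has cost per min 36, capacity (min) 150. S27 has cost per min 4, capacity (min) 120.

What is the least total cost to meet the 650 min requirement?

Use providers in increasing cost order.
S27 (4): use full 120 ; 530 min to go.
Take 150 from SE at 36 ; need 380 more.
SG (38): use full 40 ; 340 min to go.
SR (40): use full 180 ; 160 min to go.
S3 (46): take the remaining 160 ; done.
Cost = 120×4 + 150×36 + 40×38 + 180×40 + 160×46 = 21960.

21960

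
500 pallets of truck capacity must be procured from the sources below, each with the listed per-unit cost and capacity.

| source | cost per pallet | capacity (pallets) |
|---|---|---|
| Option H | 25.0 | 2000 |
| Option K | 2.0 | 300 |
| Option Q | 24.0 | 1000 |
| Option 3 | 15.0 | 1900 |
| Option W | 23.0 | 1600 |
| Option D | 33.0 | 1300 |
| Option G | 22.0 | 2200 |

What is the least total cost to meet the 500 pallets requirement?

3600

Cheapest first:
Option K (2.0): use full 300 → 200 pallets to go.
Option 3 (15.0): take the remaining 200 → done.
Option G, Option W, Option Q, Option H, Option D: unused.
Cost = 300×2.0 + 200×15.0 = 3600.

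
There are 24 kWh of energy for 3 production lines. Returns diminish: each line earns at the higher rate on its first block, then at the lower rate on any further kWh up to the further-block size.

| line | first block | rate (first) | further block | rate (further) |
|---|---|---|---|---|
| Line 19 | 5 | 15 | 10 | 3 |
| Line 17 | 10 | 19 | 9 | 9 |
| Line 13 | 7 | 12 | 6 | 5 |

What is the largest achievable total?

367

Order all 6 blocks by rate: Line 17/tier1 19 > Line 19/tier1 15 > Line 13/tier1 12 > Line 17/tier2 9 > Line 13/tier2 5 > Line 19/tier2 3.
Fill Line 17 tier1 block (10 at 19) ; 14 left.
Fill Line 19 tier1 block (5 at 15) ; 9 left.
Line 13/tier1 (12): +7 ; 2 left.
2 remain; put them into Line 17 tier2 at 9.
Total = 19×10 + 15×5 + 12×7 + 9×2 = 367.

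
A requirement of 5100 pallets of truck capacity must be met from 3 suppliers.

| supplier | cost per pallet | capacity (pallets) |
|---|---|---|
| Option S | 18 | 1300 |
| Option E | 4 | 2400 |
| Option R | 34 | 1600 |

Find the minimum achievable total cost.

80600

Cheapest first:
Option E at 4: take all 2400 pallets → 2700 still needed.
Option S (18): use full 1300 → 1400 pallets to go.
Option R at 34: take 1400 of its 1600 → requirement met.
Cost = 2400×4 + 1300×18 + 1400×34 = 80600.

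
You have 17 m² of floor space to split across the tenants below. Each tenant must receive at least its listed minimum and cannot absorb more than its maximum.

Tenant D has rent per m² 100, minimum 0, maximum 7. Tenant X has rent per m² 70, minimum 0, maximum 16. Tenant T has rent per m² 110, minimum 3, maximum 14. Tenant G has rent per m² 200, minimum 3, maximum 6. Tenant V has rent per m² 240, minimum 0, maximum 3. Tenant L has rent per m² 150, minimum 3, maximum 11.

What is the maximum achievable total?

Meeting every minimum uses 0+0+3+3+0+3 = 9 m², leaving 8.
Rank by rent per m²: Tenant V 240 > Tenant G 200 > Tenant L 150 > Tenant T 110 > Tenant D 100 > Tenant X 70.
Give Tenant V 3 more to hit its cap of 3 ; 5 left.
Tenant G: +3 to 6 (cap) ; 2 left.
Tenant L has room for 8 more but only 2 remain, so it gets 5.
Total = 110×3 + 200×6 + 240×3 + 150×5 = 3000.

3000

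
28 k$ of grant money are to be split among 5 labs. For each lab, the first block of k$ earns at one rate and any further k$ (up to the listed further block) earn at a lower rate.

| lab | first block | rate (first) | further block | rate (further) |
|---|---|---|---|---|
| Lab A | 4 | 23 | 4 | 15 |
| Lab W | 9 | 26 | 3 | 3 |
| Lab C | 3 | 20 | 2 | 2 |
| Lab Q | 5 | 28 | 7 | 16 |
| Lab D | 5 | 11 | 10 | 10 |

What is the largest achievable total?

638

Treat each block as its own option and order by rate: Lab Q/first 28 > Lab W/first 26 > Lab A/first 23 > Lab C/first 20 > Lab Q/second 16 > Lab A/second 15 > Lab D/first 11 > Lab D/second 10 > Lab W/second 3 > Lab C/second 2.
Lab Q/first (28): +5 ; 23 left.
Lab W first at 26: fill all 9 ; 14 left.
Lab A/first (23): +4 ; 10 left.
Fill Lab C first block (3 at 20) ; 7 left.
Fill Lab Q second block (7 at 16) ; 0 left.
Total = 28×5 + 26×9 + 23×4 + 20×3 + 16×7 = 638.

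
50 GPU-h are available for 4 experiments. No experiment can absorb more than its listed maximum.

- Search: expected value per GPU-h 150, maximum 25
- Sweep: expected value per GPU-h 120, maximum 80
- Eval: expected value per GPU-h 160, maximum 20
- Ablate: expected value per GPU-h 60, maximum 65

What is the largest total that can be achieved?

Rank by expected value per GPU-h: Eval 160 > Search 150 > Sweep 120 > Ablate 60.
Eval takes 20 to reach its cap of 20 ; 30 left.
Search takes 25 to reach its cap of 25 ; 5 left.
Sweep: +5 (room for 80) → 5. Pool exhausted.
Total = 150×25 + 120×5 + 160×20 = 7550.

7550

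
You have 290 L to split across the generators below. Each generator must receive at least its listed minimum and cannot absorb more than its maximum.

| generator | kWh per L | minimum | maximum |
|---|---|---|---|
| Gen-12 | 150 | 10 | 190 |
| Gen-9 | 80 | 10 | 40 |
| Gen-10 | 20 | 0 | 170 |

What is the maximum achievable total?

32900

Meeting every minimum uses 10+10+0 = 20 L, leaving 270.
Order the generators by kWh per L: Gen-12 150 > Gen-9 80 > Gen-10 20.
Give Gen-12 180 more to hit its cap of 190 — 90 left.
Give Gen-9 30 more to hit its cap of 40 — 60 left.
Gen-10: +60 (room for 170) → 60. Pool exhausted.
Total = 150×190 + 80×40 + 20×60 = 32900.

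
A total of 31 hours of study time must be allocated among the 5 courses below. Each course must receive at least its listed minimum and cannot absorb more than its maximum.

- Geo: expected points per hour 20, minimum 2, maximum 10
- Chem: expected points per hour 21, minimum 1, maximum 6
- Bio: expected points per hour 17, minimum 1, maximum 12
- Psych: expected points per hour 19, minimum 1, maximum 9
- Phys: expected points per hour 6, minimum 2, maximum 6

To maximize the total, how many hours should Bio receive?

Meeting every minimum uses 2+1+1+1+2 = 7 hours, leaving 24.
Rank by expected points per hour: Chem 21 > Geo 20 > Psych 19 > Bio 17 > Phys 6.
Give Chem 5 more to hit its cap of 6 → 19 left.
Geo takes 8 more to reach its cap of 10 → 11 left.
Psych takes 8 more to reach its cap of 9 → 3 left.
Bio: +3 (room for 11) → 4. Pool exhausted.

4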